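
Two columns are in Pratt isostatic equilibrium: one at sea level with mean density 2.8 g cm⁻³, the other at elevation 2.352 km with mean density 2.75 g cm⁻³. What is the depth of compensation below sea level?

129 km

ρ_ref D = ρ (D + h) → D (ρ_ref − ρ) = ρ h.
D = ρ h/(ρ_ref − ρ) = 2.75 × 2.352 km/(2.8 − 2.75) = 129 km.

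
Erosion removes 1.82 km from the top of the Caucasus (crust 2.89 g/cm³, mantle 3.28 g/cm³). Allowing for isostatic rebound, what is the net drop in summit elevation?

0.216 km

Rebound u = e ρ_c/ρ_m = 1.82 km × 2.89/3.28 = 1.604 km.
Net surface drop = e − u = 1.82 km − 1.604 km = e (ρ_m − ρ_c)/ρ_m = 0.216 km.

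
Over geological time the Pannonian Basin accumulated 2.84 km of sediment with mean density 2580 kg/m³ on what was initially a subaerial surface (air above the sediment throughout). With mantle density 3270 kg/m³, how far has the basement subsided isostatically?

Subaerial load: s = t ρ_sed / ρ_m = 2.84 km × 2580/3270 = 2.24 km.

2.24 km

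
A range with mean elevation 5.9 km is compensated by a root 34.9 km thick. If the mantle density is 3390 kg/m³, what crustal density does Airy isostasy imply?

ρ_c h = (ρ_m − ρ_c) r → ρ_c (h + r) = ρ_m r → ρ_c = ρ_m r / (h + r).
ρ_c = 3390 × 34.9 km / (5.9 km + 34.9 km) = 2900 kg/m³.

2900 kg/m³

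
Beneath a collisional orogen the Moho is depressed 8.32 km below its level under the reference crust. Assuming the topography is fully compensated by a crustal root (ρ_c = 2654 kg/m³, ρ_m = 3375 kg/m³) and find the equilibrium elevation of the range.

2.26 km

For local isostatic compensation: ρ_c h = (ρ_m − ρ_c) r.
h = r (ρ_m − ρ_c) / ρ_c = 8.32 km × (3375 − 2654) / 2654 = 2.26 km.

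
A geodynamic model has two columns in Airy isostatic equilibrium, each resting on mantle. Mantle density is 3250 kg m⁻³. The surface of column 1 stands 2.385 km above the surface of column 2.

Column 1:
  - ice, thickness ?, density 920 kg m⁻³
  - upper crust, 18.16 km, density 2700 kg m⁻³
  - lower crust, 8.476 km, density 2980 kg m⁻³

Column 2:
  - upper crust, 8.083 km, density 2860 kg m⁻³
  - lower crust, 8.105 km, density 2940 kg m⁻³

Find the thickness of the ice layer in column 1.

Take the compensation level at the base of the deeper column (depth z_c below the surface of column 1) and equate Σ ρ_i t_i down to z_c; mantle fills any gap and the z_c terms cancel.
Column 1: x×920 + 18.16×2700 + 8.476×2980 + (z_c − 26.636 − x)×3250
Column 2: 2.385×0 + 8.083×2860 + 8.105×2940 + (z_c − 2.385 − 16.188)×3250
The z_c×3250 term appears on both sides and cancels. Collect the known terms of each column as K = Σ(ρt)_known − 3250 × (depth of known layers): K_1 = 74290.48 − 3250×26.636 = −12276.52; K_2 = 46946.08 − 3250×(2.385 + 16.188) = −13416.17.
Balance: K_1 − x×(3250 − 920) = K_2, so x = (K_1 − K_2)/(3250 − 920) = 1139.65/2330 = 0.489 km.

0.489 km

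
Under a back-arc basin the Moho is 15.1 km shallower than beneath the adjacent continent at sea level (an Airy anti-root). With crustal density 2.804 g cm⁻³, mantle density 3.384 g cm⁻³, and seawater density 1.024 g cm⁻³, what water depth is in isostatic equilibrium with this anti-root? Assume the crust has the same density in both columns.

4.92 km

Replacing a thickness d of crust by seawater at the top must be balanced by replacing crust with mantle at the base: d (ρ_c − ρ_w) = a (ρ_m − ρ_c).
d = a (ρ_m − ρ_c)/(ρ_c − ρ_w) = 15.1 km × 0.58/1.78 = 4.92 km.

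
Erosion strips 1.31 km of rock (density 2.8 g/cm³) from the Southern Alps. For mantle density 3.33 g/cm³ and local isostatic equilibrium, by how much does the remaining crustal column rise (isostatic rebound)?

1.1 km

Unloading: uplift u = e ρ_c/ρ_m = 1.31 km × 2.8/3.33 = 1.1 km.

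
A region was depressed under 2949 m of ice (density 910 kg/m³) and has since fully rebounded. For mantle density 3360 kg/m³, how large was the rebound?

799 m

Removing the load lets mantle flow back in; uplift u satisfies ρ_ice t = ρ_m u.
u = t ρ_ice/ρ_m = 2949 m × 910/3360 = 799 m.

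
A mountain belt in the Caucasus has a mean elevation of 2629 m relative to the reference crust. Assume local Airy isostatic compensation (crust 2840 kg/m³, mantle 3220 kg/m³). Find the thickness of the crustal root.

For local isostatic compensation: the weight of the topography is balanced by the buoyancy of the root, ρ_c h = (ρ_m − ρ_c) r.
r = h · ρ_c / (ρ_m − ρ_c) = 2629 m × 2840 / (3220 − 2840) = 19600 m.

19600 m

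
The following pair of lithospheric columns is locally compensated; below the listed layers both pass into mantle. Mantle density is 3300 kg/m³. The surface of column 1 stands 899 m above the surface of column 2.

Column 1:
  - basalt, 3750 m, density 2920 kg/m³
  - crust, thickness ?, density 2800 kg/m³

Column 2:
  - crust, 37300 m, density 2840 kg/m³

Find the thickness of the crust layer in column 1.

Take the compensation level at the base of the deeper column (depth z_c below the surface of column 1) and equate Σ ρ_i t_i down to z_c; mantle fills any gap and the z_c terms cancel.
Column 1: 3750×2920 + x×2800 + (z_c − 3750 − x)×3300
Column 2: 899×0 + 37300×2840 + (z_c − 899 − 37300)×3300
The z_c×3300 term appears on both sides and cancels. Collect the known terms of each column as K = Σ(ρt)_known − 3300 × (depth of known layers): K_1 = 10950000 − 3300×3750 = −1425000; K_2 = 105932000 − 3300×(899 + 37300) = −20124700.
Balance: K_1 − x×(3300 − 2800) = K_2, so x = (K_1 − K_2)/(3300 − 2800) = 18699700/500 = 37400 m.

37400 m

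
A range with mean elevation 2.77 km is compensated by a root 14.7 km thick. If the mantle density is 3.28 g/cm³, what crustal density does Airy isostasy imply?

2.76 g/cm³

ρ_c h = (ρ_m − ρ_c) r → ρ_c (h + r) = ρ_m r → ρ_c = ρ_m r / (h + r).
ρ_c = 3.28 × 14.7 km / (2.77 km + 14.7 km) = 2.76 g/cm³.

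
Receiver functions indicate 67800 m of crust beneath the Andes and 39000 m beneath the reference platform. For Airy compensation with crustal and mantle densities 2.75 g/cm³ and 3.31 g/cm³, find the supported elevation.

Excess crust Δ = 67800 m − 39000 m = 28800 m, split between elevation h and root r with h + r = Δ.
Airy balance ρ_c h = (ρ_m − ρ_c) r gives r = h ρ_c/(ρ_m − ρ_c), so h (1 + ρ_c/(ρ_m − ρ_c)) = Δ, i.e. h = Δ (ρ_m − ρ_c)/ρ_m.
h = 28800 m × 0.56/3.31 = 4870 m.

4870 m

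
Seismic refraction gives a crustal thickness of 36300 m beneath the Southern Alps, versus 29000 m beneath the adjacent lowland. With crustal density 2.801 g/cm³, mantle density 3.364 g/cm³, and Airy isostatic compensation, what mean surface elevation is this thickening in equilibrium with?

1220 m

Excess crust Δ = 36300 m − 29000 m = 7300 m, split between elevation h and root r with h + r = Δ.
Airy balance ρ_c h = (ρ_m − ρ_c) r gives r = h ρ_c/(ρ_m − ρ_c), so h (1 + ρ_c/(ρ_m − ρ_c)) = Δ, i.e. h = Δ (ρ_m − ρ_c)/ρ_m.
h = 7300 m × 0.563/3.364 = 1220 m.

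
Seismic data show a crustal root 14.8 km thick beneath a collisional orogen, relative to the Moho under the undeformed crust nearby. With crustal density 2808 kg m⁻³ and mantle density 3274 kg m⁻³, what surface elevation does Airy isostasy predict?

2.46 km

In Airy isostatic equilibrium: ρ_c h = (ρ_m − ρ_c) r.
h = r (ρ_m − ρ_c) / ρ_c = 14.8 km × (3274 − 2808) / 2808 = 2.46 km.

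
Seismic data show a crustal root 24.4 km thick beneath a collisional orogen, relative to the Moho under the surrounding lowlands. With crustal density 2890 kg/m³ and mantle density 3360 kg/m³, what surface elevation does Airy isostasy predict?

3.97 km

By Archimedes' principle applied to the lithosphere: ρ_c h = (ρ_m − ρ_c) r.
h = r (ρ_m − ρ_c) / ρ_c = 24.4 km × (3360 − 2890) / 2890 = 3.97 km.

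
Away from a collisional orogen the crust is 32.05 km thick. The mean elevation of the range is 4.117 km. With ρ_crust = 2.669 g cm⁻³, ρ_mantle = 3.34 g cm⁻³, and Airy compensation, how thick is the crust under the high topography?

52.5 km

Root depth r = h ρ_c / (ρ_m − ρ_c) = 4.117 km × 2.669 / 0.671 = 16.38 km.
Total thickness = T + h + r = 32.05 km + 4.117 km + 16.38 km = 52.5 km.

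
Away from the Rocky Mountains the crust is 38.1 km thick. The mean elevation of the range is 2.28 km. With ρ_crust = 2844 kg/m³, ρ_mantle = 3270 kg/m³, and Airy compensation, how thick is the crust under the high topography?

55.6 km

Root depth r = h ρ_c / (ρ_m − ρ_c) = 2.28 km × 2844 / 426 = 15.22 km.
Total thickness = T + h + r = 38.1 km + 2.28 km + 15.22 km = 55.6 km.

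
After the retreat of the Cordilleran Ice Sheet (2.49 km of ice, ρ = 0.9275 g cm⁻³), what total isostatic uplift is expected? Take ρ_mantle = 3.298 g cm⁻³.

0.7 km

Removing the load lets mantle flow back in; uplift u satisfies ρ_ice t = ρ_m u.
u = t ρ_ice/ρ_m = 2.49 km × 0.9275/3.298 = 0.7 km.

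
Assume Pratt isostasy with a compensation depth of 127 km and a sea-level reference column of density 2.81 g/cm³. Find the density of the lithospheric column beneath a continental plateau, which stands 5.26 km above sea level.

Pratt balance: ρ_ref D = ρ (D + h).
ρ = ρ_ref D/(D + h) = 2.81 × 127 km/(127 km + 5.26 km) = 2.7 g/cm³.

2.7 g/cm³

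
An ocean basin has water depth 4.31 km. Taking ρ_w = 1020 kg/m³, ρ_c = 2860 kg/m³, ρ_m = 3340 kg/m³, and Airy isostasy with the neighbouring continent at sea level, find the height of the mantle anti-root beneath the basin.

16.5 km

Isostatic balance requires: replacing crust with seawater at the top is compensated by replacing crust with mantle at the base: d (ρ_c − ρ_w) = a (ρ_m − ρ_c).
a = d (ρ_c − ρ_w)/(ρ_m − ρ_c) = 4.31 km × 1840/480 = 16.5 km.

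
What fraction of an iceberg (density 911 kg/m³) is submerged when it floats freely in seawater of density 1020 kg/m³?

Submerged fraction = ρ_obj/ρ_fluid = 911/1020 = 0.893.

0.893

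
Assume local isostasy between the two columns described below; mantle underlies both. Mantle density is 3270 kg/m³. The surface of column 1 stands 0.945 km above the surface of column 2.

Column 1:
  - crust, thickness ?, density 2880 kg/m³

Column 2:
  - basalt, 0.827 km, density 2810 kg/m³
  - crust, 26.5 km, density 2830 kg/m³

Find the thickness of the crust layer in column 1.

38.8 km

Take the compensation level at the base of the deeper column (depth z_c below the surface of column 1) and equate Σ ρ_i t_i down to z_c; mantle fills any gap and the z_c terms cancel.
Column 1: x×2880 + (z_c − 0 − x)×3270
Column 2: 0.945×0 + 0.827×2810 + 26.5×2830 + (z_c − 0.945 − 27.327)×3270
The z_c×3270 term appears on both sides and cancels. Collect the known terms of each column as K = Σ(ρt)_known − 3270 × (depth of known layers): K_1 = 0 − 3270×0 = 0; K_2 = 77318.87 − 3270×(0.945 + 27.327) = −15130.57.
Balance: K_1 − x×(3270 − 2880) = K_2, so x = (K_1 − K_2)/(3270 − 2880) = 15130.6/390 = 38.8 km.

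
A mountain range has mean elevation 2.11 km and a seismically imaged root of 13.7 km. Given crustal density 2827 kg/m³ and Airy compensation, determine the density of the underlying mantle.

3260 kg/m³

Airy balance: ρ_c h = (ρ_m − ρ_c) r → ρ_m = ρ_c (1 + h/r).
ρ_m = 2827 × (1 + 2.11 km/13.7 km) = 3260 kg/m³.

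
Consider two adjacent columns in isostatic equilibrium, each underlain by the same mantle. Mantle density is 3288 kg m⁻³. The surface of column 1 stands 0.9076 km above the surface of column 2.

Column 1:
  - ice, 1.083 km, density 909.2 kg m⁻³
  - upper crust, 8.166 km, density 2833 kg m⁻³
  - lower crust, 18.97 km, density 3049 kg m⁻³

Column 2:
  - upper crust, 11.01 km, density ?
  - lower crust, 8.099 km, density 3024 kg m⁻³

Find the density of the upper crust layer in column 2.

2770 kg m⁻³

Take the compensation level at the base of the deeper column (depth z_c below the surface of column 1) and equate Σ ρ_i t_i down to z_c; mantle fills any gap and the z_c terms cancel.
Column 1: 1.083×909.2 + 8.166×2833 + 18.97×3049 + (z_c − 28.219)×3288
Column 2: 0.9076×0 + 11.01×ρ + 8.099×3024 + (z_c − 0.9076 − 19.109)×3288
The z_c×3288 term appears on both sides and cancels. Collect the known terms of each column as K = Σ(ρt)_known − 3288 × (depth of known layers): K_1 = 81958.4716 − 3288×28.219 = −10825.6004; K_2 = 24491.376 − 3288×(0.9076 + 19.109) = −41323.2048.
Balance: K_1 = K_2 + 11.01×ρ, so ρ = (K_1 − K_2)/11.01 = 30497.6/11.01 = 2770 kg m⁻³.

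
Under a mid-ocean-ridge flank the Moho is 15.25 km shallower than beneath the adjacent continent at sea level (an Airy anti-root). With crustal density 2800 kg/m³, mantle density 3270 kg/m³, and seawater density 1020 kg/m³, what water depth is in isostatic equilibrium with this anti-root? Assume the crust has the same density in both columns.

4.03 km

Replacing a thickness d of crust by seawater at the top must be balanced by replacing crust with mantle at the base: d (ρ_c − ρ_w) = a (ρ_m − ρ_c).
d = a (ρ_m − ρ_c)/(ρ_c − ρ_w) = 15.25 km × 470/1780 = 4.03 km.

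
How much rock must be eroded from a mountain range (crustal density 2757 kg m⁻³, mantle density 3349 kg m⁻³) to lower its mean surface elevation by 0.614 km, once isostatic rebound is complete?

Net drop Δ = e − u = e − e ρ_c/ρ_m = e (ρ_m − ρ_c)/ρ_m.
e = Δ ρ_m/(ρ_m − ρ_c) = 0.614 km × 3349/592 = 3.47 km.

3.47 km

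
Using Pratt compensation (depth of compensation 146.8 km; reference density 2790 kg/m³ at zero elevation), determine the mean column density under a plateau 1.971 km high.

Pratt balance: ρ_ref D = ρ (D + h).
ρ = ρ_ref D/(D + h) = 2790 × 146.8 km/(146.8 km + 1.971 km) = 2750 kg/m³.

2750 kg/m³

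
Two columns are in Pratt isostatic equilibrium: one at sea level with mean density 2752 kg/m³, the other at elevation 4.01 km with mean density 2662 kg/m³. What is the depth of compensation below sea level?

119 km

ρ_ref D = ρ (D + h) → D (ρ_ref − ρ) = ρ h.
D = ρ h/(ρ_ref − ρ) = 2662 × 4.01 km/(2752 − 2662) = 119 km.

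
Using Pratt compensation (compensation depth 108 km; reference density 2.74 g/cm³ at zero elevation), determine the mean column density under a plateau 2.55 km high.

Pratt balance: ρ_ref D = ρ (D + h).
ρ = ρ_ref D/(D + h) = 2.74 × 108 km/(108 km + 2.55 km) = 2.68 g/cm³.

2.68 g/cm³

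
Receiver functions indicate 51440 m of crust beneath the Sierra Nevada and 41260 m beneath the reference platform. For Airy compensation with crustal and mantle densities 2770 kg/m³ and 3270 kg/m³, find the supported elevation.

1560 m

Excess crust Δ = 51440 m − 41260 m = 10180 m, split between elevation h and root r with h + r = Δ.
Airy balance ρ_c h = (ρ_m − ρ_c) r gives r = h ρ_c/(ρ_m − ρ_c), so h (1 + ρ_c/(ρ_m − ρ_c)) = Δ, i.e. h = Δ (ρ_m − ρ_c)/ρ_m.
h = 10180 m × 500/3270 = 1560 m.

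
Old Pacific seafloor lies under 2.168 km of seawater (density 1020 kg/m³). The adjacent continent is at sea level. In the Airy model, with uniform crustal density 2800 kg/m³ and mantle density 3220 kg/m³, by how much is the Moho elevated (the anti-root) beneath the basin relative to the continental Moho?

For local isostatic compensation: replacing crust with seawater at the top is compensated by replacing crust with mantle at the base: d (ρ_c − ρ_w) = a (ρ_m − ρ_c).
a = d (ρ_c − ρ_w)/(ρ_m − ρ_c) = 2.168 km × 1780/420 = 9.19 km.

9.19 km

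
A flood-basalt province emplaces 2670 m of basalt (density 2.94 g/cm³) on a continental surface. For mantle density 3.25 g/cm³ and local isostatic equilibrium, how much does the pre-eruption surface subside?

Subaerial loading: s = t ρ_load / ρ_m.
s = 2670 m × 2.94/3.25 = 2420 m.

2420 m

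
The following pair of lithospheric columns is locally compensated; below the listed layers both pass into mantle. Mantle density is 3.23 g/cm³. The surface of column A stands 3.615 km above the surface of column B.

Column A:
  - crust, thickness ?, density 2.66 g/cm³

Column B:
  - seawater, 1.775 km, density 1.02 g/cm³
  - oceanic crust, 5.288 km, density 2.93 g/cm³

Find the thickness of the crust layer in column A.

Take the compensation level at the base of the deeper column (depth z_c below the surface of column A) and equate Σ ρ_i t_i down to z_c; mantle fills any gap and the z_c terms cancel.
Column A: x×2.66 + (z_c − 0 − x)×3.23
Column B: 3.615×0 + 1.775×1.02 + 5.288×2.93 + (z_c − 3.615 − 7.063)×3.23
The z_c×3.23 term appears on both sides and cancels. Collect the known terms of each column as K = Σ(ρt)_known − 3.23 × (depth of known layers): K_A = 0 − 3.23×0 = 0; K_B = 17.30434 − 3.23×(3.615 + 7.063) = −17.1856.
Balance: K_A − x×(3.23 − 2.66) = K_B, so x = (K_A − K_B)/(3.23 − 2.66) = 17.1856/0.57 = 30.2 km.

30.2 km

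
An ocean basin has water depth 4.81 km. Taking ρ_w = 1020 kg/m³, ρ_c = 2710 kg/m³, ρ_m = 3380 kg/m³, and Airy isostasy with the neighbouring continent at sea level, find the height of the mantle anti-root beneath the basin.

12.1 km

In Airy isostatic equilibrium: replacing crust with seawater at the top is compensated by replacing crust with mantle at the base: d (ρ_c − ρ_w) = a (ρ_m − ρ_c).
a = d (ρ_c − ρ_w)/(ρ_m − ρ_c) = 4.81 km × 1690/670 = 12.1 km.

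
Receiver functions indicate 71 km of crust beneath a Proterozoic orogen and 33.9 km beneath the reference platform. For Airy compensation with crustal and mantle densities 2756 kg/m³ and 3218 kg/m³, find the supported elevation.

Excess crust Δ = 71 km − 33.9 km = 37.1 km, split between elevation h and root r with h + r = Δ.
Airy balance ρ_c h = (ρ_m − ρ_c) r gives r = h ρ_c/(ρ_m − ρ_c), so h (1 + ρ_c/(ρ_m − ρ_c)) = Δ, i.e. h = Δ (ρ_m − ρ_c)/ρ_m.
h = 37.1 km × 462/3218 = 5.33 km.

5.33 km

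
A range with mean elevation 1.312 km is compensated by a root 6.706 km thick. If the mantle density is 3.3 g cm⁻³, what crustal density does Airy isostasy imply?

2.76 g cm⁻³

ρ_c h = (ρ_m − ρ_c) r → ρ_c (h + r) = ρ_m r → ρ_c = ρ_m r / (h + r).
ρ_c = 3.3 × 6.706 km / (1.312 km + 6.706 km) = 2.76 g cm⁻³.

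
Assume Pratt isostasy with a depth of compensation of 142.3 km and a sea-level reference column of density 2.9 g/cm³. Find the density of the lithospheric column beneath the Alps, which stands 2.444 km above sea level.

2.85 g/cm³

Pratt balance: ρ_ref D = ρ (D + h).
ρ = ρ_ref D/(D + h) = 2.9 × 142.3 km/(142.3 km + 2.444 km) = 2.85 g/cm³.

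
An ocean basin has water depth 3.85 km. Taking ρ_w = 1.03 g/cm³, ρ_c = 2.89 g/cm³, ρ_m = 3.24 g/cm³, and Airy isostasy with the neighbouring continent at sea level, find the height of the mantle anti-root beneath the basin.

In Airy isostatic equilibrium: replacing crust with seawater at the top is compensated by replacing crust with mantle at the base: d (ρ_c − ρ_w) = a (ρ_m − ρ_c).
a = d (ρ_c − ρ_w)/(ρ_m − ρ_c) = 3.85 km × 1.86/0.35 = 20.5 km.

20.5 km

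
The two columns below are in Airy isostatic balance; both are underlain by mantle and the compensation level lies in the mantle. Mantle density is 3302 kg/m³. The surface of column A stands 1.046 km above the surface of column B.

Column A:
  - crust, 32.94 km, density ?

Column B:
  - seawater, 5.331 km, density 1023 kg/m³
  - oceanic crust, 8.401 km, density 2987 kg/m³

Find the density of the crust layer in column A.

2750 kg/m³

Take the compensation level at the base of the deeper column (depth z_c below the surface of column A) and equate Σ ρ_i t_i down to z_c; mantle fills any gap and the z_c terms cancel.
Column A: 32.94×ρ + (z_c − 32.94)×3302
Column B: 1.046×0 + 5.331×1023 + 8.401×2987 + (z_c − 1.046 − 13.732)×3302
The z_c×3302 term appears on both sides and cancels. Collect the known terms of each column as K = Σ(ρt)_known − 3302 × (depth of known layers): K_A = 0 − 3302×32.94 = −108767.88; K_B = 30547.4 − 3302×(1.046 + 13.732) = −18249.556.
Balance: K_A + 32.94×ρ = K_B, so ρ = (K_B − K_A)/32.94 = 90518.3/32.94 = 2750 kg/m³.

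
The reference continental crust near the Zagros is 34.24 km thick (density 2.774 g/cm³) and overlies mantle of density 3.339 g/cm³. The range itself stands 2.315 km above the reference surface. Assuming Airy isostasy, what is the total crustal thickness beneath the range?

47.9 km

Root depth r = h ρ_c / (ρ_m − ρ_c) = 2.315 km × 2.774 / 0.565 = 11.37 km.
Total thickness = T + h + r = 34.24 km + 2.315 km + 11.37 km = 47.9 km.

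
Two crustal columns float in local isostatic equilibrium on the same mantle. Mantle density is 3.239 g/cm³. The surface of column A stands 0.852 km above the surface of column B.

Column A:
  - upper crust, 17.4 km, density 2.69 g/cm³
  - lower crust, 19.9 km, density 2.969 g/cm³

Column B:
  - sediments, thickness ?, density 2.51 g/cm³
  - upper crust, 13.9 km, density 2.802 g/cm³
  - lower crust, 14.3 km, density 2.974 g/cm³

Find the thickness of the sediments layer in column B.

Take the compensation level at the base of the deeper column (depth z_c below the surface of column A) and equate Σ ρ_i t_i down to z_c; mantle fills any gap and the z_c terms cancel.
Column A: 17.4×2.69 + 19.9×2.969 + (z_c − 37.3)×3.239
Column B: 0.852×0 + x×2.51 + 13.9×2.802 + 14.3×2.974 + (z_c − 0.852 − 28.2 − x)×3.239
The z_c×3.239 term appears on both sides and cancels. Collect the known terms of each column as K = Σ(ρt)_known − 3.239 × (depth of known layers): K_A = 105.8891 − 3.239×37.3 = −14.9256; K_B = 81.476 − 3.239×(0.852 + 28.2) = −12.623428.
Balance: K_A = K_B − x×(3.239 − 2.51), so x = (K_B − K_A)/(3.239 − 2.51) = 2.30217/0.729 = 3.16 km.

3.16 km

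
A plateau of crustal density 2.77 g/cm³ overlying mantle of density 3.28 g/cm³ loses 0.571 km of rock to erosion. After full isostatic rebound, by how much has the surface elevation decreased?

0.0888 km

Rebound u = e ρ_c/ρ_m = 0.571 km × 2.77/3.28 = 0.4822 km.
Net surface drop = e − u = 0.571 km − 0.4822 km = e (ρ_m − ρ_c)/ρ_m = 0.0888 km.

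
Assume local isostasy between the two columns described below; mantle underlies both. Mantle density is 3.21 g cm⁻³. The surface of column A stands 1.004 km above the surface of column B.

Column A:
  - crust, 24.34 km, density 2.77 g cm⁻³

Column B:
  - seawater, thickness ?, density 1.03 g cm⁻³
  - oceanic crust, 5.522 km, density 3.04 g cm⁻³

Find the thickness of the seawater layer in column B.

Take the compensation level at the base of the deeper column (depth z_c below the surface of column A) and equate Σ ρ_i t_i down to z_c; mantle fills any gap and the z_c terms cancel.
Column A: 24.34×2.77 + (z_c − 24.34)×3.21
Column B: 1.004×0 + x×1.03 + 5.522×3.04 + (z_c − 1.004 − 5.522 − x)×3.21
The z_c×3.21 term appears on both sides and cancels. Collect the known terms of each column as K = Σ(ρt)_known − 3.21 × (depth of known layers): K_A = 67.4218 − 3.21×24.34 = −10.7096; K_B = 16.78688 − 3.21×(1.004 + 5.522) = −4.16158.
Balance: K_A = K_B − x×(3.21 − 1.03), so x = (K_B − K_A)/(3.21 − 1.03) = 6.54802/2.18 = 3 km.

3 km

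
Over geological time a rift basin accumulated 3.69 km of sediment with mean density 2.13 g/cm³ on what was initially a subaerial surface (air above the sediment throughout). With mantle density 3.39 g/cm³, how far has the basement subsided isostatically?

2.32 km

Subaerial load: s = t ρ_sed / ρ_m = 3.69 km × 2.13/3.39 = 2.32 km.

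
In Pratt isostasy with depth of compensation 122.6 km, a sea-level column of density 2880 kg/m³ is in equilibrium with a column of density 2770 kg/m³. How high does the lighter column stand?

4.87 km

ρ_ref D = ρ (D + h) → h = D (ρ_ref − ρ)/ρ.
h = 122.6 km × (2880 − 2770)/2770 = 4.87 km.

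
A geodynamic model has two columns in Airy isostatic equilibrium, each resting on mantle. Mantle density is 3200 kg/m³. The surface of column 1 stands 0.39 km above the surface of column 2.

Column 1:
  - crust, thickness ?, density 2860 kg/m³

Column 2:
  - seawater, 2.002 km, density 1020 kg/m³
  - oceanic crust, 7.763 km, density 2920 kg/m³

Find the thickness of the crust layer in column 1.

22.9 km

Take the compensation level at the base of the deeper column (depth z_c below the surface of column 1) and equate Σ ρ_i t_i down to z_c; mantle fills any gap and the z_c terms cancel.
Column 1: x×2860 + (z_c − 0 − x)×3200
Column 2: 0.39×0 + 2.002×1020 + 7.763×2920 + (z_c − 0.39 − 9.765)×3200
The z_c×3200 term appears on both sides and cancels. Collect the known terms of each column as K = Σ(ρt)_known − 3200 × (depth of known layers): K_1 = 0 − 3200×0 = 0; K_2 = 24710 − 3200×(0.39 + 9.765) = −7786.
Balance: K_1 − x×(3200 − 2860) = K_2, so x = (K_1 − K_2)/(3200 − 2860) = 7786/340 = 22.9 km.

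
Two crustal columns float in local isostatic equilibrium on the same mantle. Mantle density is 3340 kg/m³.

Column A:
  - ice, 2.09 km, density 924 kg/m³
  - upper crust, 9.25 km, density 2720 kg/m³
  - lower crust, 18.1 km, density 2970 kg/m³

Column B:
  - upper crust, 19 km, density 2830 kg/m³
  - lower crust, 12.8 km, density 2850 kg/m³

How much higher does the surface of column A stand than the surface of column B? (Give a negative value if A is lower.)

0.455 km

For any compensation level in the mantle, the mantle terms cancel and isostasy reduces to e = (Σt_A − Σt_B) − (Σ(ρt)_A − Σ(ρt)_B) / ρ_m.
Σt_A = 29.44 km; Σt_B = 31.8 km; Σ(ρt)_A = 80848.16; Σ(ρt)_B = 90250 (in km·kg/m³).
e = (29.44 − 31.8) − (80848.16 − 90250) / 3340 = 0.455 km.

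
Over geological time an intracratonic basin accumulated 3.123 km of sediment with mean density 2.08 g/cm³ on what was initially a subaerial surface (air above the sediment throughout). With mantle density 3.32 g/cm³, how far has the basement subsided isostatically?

Subaerial load: s = t ρ_sed / ρ_m = 3.123 km × 2.08/3.32 = 1.96 km.

1.96 km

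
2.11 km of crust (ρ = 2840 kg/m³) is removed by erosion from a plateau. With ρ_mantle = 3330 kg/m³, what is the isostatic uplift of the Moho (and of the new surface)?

1.8 km

Unloading: uplift u = e ρ_c/ρ_m = 2.11 km × 2840/3330 = 1.8 km.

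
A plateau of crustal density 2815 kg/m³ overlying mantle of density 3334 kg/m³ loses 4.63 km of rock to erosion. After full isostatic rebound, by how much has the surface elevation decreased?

Rebound u = e ρ_c/ρ_m = 4.63 km × 2815/3334 = 3.909 km.
Net surface drop = e − u = 4.63 km − 3.909 km = e (ρ_m − ρ_c)/ρ_m = 0.721 km.

0.721 km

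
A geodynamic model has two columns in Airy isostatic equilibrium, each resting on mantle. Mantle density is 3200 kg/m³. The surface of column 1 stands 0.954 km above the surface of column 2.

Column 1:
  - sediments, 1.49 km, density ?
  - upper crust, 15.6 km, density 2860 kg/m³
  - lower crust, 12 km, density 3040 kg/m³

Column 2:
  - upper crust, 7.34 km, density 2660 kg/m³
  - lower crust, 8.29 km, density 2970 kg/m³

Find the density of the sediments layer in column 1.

Take the compensation level at the base of the deeper column (depth z_c below the surface of column 1) and equate Σ ρ_i t_i down to z_c; mantle fills any gap and the z_c terms cancel.
Column 1: 1.49×ρ + 15.6×2860 + 12×3040 + (z_c − 29.09)×3200
Column 2: 0.954×0 + 7.34×2660 + 8.29×2970 + (z_c − 0.954 − 15.63)×3200
The z_c×3200 term appears on both sides and cancels. Collect the known terms of each column as K = Σ(ρt)_known − 3200 × (depth of known layers): K_1 = 81096 − 3200×29.09 = −11992; K_2 = 44145.7 − 3200×(0.954 + 15.63) = −8923.1.
Balance: K_1 + 1.49×ρ = K_2, so ρ = (K_2 − K_1)/1.49 = 3068.9/1.49 = 2060 kg/m³.

2060 kg/m³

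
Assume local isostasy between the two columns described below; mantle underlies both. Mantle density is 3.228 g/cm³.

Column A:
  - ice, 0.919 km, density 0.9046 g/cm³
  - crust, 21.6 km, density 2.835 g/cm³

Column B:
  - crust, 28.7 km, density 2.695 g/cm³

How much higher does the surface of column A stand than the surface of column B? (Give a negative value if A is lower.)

−1.45 km

For any compensation level in the mantle, the mantle terms cancel and isostasy reduces to e = (Σt_A − Σt_B) − (Σ(ρt)_A − Σ(ρt)_B) / ρ_m.
Σt_A = 22.519 km; Σt_B = 28.7 km; Σ(ρt)_A = 62.0673274; Σ(ρt)_B = 77.3465 (in km·g/cm³).
e = (22.519 − 28.7) − (62.0673274 − 77.3465) / 3.228 = −1.45 km.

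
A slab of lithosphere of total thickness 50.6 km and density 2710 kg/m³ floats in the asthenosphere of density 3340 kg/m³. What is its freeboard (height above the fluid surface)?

9.54 km

Floating equilibrium: submerged depth d = t ρ_obj/ρ_fluid = 50.6 km × 2710/3340 = 41.06 km.
Freeboard = t − d = 50.6 km − 41.06 km = 9.54 km.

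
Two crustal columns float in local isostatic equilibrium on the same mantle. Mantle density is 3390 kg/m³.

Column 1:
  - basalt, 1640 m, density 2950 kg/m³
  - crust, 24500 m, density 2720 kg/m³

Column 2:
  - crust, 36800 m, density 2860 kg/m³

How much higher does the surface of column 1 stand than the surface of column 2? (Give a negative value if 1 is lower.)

For any compensation level in the mantle, the mantle terms cancel and isostasy reduces to e = (Σt_1 − Σt_2) − (Σ(ρt)_1 − Σ(ρt)_2) / ρ_m.
Σt_1 = 26140 m; Σt_2 = 36800 m; Σ(ρt)_1 = 71478000; Σ(ρt)_2 = 105248000 (in m·kg/m³).
e = (26140 − 36800) − (71478000 − 105248000) / 3390 = −698 m.

−698 m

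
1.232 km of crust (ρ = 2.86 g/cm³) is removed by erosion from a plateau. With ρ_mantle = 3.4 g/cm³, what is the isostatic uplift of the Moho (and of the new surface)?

Unloading: uplift u = e ρ_c/ρ_m = 1.232 km × 2.86/3.4 = 1.04 km.

1.04 km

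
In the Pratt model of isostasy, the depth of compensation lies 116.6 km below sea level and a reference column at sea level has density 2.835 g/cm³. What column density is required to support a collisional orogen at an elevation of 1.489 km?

2.8 g/cm³

Pratt balance: ρ_ref D = ρ (D + h).
ρ = ρ_ref D/(D + h) = 2.835 × 116.6 km/(116.6 km + 1.489 km) = 2.8 g/cm³.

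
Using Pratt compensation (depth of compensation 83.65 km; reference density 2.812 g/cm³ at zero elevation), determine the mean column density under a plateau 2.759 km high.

2.72 g/cm³

Pratt balance: ρ_ref D = ρ (D + h).
ρ = ρ_ref D/(D + h) = 2.812 × 83.65 km/(83.65 km + 2.759 km) = 2.72 g/cm³.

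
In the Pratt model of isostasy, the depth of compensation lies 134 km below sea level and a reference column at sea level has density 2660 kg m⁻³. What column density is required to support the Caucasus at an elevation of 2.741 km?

2610 kg m⁻³

Pratt balance: ρ_ref D = ρ (D + h).
ρ = ρ_ref D/(D + h) = 2660 × 134 km/(134 km + 2.741 km) = 2610 kg m⁻³.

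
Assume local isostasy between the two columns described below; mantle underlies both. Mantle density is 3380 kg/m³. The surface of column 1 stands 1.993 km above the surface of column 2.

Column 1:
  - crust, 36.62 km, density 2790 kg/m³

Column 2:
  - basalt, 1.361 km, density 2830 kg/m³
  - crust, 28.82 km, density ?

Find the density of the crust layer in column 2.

2890 kg/m³

Take the compensation level at the base of the deeper column (depth z_c below the surface of column 1) and equate Σ ρ_i t_i down to z_c; mantle fills any gap and the z_c terms cancel.
Column 1: 36.62×2790 + (z_c − 36.62)×3380
Column 2: 1.993×0 + 1.361×2830 + 28.82×ρ + (z_c − 1.993 − 30.181)×3380
The z_c×3380 term appears on both sides and cancels. Collect the known terms of each column as K = Σ(ρt)_known − 3380 × (depth of known layers): K_1 = 102169.8 − 3380×36.62 = −21605.8; K_2 = 3851.63 − 3380×(1.993 + 30.181) = −104896.49.
Balance: K_1 = K_2 + 28.82×ρ, so ρ = (K_1 − K_2)/28.82 = 83290.7/28.82 = 2890 kg/m³.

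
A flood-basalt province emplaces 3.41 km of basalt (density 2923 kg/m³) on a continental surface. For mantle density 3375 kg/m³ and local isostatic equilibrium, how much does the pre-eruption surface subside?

Subaerial loading: s = t ρ_load / ρ_m.
s = 3.41 km × 2923/3375 = 2.95 km.

2.95 km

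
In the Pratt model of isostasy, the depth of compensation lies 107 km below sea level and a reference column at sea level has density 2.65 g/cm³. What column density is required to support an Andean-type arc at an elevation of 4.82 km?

Pratt balance: ρ_ref D = ρ (D + h).
ρ = ρ_ref D/(D + h) = 2.65 × 107 km/(107 km + 4.82 km) = 2.54 g/cm³.

2.54 g/cm³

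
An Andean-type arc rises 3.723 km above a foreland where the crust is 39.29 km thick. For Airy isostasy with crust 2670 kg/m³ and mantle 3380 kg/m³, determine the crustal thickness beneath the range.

Root depth r = h ρ_c / (ρ_m − ρ_c) = 3.723 km × 2670 / 710 = 14 km.
Total thickness = T + h + r = 39.29 km + 3.723 km + 14 km = 57 km.

57 km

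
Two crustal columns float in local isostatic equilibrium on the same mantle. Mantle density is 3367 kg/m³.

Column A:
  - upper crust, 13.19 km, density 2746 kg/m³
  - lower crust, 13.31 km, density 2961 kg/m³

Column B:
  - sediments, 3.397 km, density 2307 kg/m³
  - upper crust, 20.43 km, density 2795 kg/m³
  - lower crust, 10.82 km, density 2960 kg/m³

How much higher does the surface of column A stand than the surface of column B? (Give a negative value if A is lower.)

For any compensation level in the mantle, the mantle terms cancel and isostasy reduces to e = (Σt_A − Σt_B) − (Σ(ρt)_A − Σ(ρt)_B) / ρ_m.
Σt_A = 26.5 km; Σt_B = 34.647 km; Σ(ρt)_A = 75630.65; Σ(ρt)_B = 96965.929 (in km·kg/m³).
e = (26.5 − 34.647) − (75630.65 − 96965.929) / 3367 = −1.81 km.

−1.81 km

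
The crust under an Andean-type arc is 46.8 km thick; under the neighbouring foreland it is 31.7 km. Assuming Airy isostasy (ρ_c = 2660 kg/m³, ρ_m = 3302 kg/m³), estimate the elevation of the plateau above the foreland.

Excess crust Δ = 46.8 km − 31.7 km = 15.1 km, split between elevation h and root r with h + r = Δ.
Airy balance ρ_c h = (ρ_m − ρ_c) r gives r = h ρ_c/(ρ_m − ρ_c), so h (1 + ρ_c/(ρ_m − ρ_c)) = Δ, i.e. h = Δ (ρ_m − ρ_c)/ρ_m.
h = 15.1 km × 642/3302 = 2.94 km.

2.94 km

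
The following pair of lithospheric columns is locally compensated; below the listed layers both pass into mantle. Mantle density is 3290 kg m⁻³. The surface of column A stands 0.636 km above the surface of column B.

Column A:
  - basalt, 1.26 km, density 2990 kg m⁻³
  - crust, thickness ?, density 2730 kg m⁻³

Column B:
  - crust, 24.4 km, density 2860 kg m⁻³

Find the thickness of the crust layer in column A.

21.8 km

Take the compensation level at the base of the deeper column (depth z_c below the surface of column A) and equate Σ ρ_i t_i down to z_c; mantle fills any gap and the z_c terms cancel.
Column A: 1.26×2990 + x×2730 + (z_c − 1.26 − x)×3290
Column B: 0.636×0 + 24.4×2860 + (z_c − 0.636 − 24.4)×3290
The z_c×3290 term appears on both sides and cancels. Collect the known terms of each column as K = Σ(ρt)_known − 3290 × (depth of known layers): K_A = 3767.4 − 3290×1.26 = −378; K_B = 69784 − 3290×(0.636 + 24.4) = −12584.44.
Balance: K_A − x×(3290 − 2730) = K_B, so x = (K_A − K_B)/(3290 − 2730) = 12206.4/560 = 21.8 km.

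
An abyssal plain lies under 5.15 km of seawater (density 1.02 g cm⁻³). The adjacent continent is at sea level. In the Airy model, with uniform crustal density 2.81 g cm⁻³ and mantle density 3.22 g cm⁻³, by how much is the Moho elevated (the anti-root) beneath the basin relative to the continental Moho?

By Archimedes' principle applied to the lithosphere: replacing crust with seawater at the top is compensated by replacing crust with mantle at the base: d (ρ_c − ρ_w) = a (ρ_m − ρ_c).
a = d (ρ_c − ρ_w)/(ρ_m − ρ_c) = 5.15 km × 1.79/0.41 = 22.5 km.

22.5 km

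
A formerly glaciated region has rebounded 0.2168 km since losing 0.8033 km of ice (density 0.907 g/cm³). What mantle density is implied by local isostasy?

3.36 g/cm³

ρ_m = ρ_ice t / u = 0.907 × 0.8033 km/0.2168 km = 3.36 g/cm³.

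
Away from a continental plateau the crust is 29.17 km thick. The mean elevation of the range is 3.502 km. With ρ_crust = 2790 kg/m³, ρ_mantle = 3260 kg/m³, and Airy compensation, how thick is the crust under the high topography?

Root depth r = h ρ_c / (ρ_m − ρ_c) = 3.502 km × 2790 / 470 = 20.79 km.
Total thickness = T + h + r = 29.17 km + 3.502 km + 20.79 km = 53.5 km.

53.5 km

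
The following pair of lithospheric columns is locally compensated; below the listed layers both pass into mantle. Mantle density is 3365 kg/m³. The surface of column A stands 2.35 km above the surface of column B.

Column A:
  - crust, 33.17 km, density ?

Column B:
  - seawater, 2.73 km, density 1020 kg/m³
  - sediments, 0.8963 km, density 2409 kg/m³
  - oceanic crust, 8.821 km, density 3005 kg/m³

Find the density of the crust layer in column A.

2810 kg/m³

Take the compensation level at the base of the deeper column (depth z_c below the surface of column A) and equate Σ ρ_i t_i down to z_c; mantle fills any gap and the z_c terms cancel.
Column A: 33.17×ρ + (z_c − 33.17)×3365
Column B: 2.35×0 + 2.73×1020 + 0.8963×2409 + 8.821×3005 + (z_c − 2.35 − 12.4473)×3365
The z_c×3365 term appears on both sides and cancels. Collect the known terms of each column as K = Σ(ρt)_known − 3365 × (depth of known layers): K_A = 0 − 3365×33.17 = −111617.05; K_B = 31450.8917 − 3365×(2.35 + 12.4473) = −18342.0228.
Balance: K_A + 33.17×ρ = K_B, so ρ = (K_B − K_A)/33.17 = 93275/33.17 = 2810 kg/m³.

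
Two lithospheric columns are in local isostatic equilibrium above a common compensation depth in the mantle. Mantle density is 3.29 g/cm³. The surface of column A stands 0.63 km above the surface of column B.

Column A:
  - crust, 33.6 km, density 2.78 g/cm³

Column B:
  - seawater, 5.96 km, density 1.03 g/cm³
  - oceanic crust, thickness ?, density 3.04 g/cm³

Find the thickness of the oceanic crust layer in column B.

Take the compensation level at the base of the deeper column (depth z_c below the surface of column A) and equate Σ ρ_i t_i down to z_c; mantle fills any gap and the z_c terms cancel.
Column A: 33.6×2.78 + (z_c − 33.6)×3.29
Column B: 0.63×0 + 5.96×1.03 + x×3.04 + (z_c − 0.63 − 5.96 − x)×3.29
The z_c×3.29 term appears on both sides and cancels. Collect the known terms of each column as K = Σ(ρt)_known − 3.29 × (depth of known layers): K_A = 93.408 − 3.29×33.6 = −17.136; K_B = 6.1388 − 3.29×(0.63 + 5.96) = −15.5423.
Balance: K_A = K_B − x×(3.29 − 3.04), so x = (K_B − K_A)/(3.29 − 3.04) = 1.5937/0.25 = 6.37 km.

6.37 km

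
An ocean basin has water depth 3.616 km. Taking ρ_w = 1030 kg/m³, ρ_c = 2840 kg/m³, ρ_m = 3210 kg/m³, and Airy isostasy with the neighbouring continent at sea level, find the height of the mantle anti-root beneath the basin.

17.7 km

In Airy isostatic equilibrium: replacing crust with seawater at the top is compensated by replacing crust with mantle at the base: d (ρ_c − ρ_w) = a (ρ_m − ρ_c).
a = d (ρ_c − ρ_w)/(ρ_m − ρ_c) = 3.616 km × 1810/370 = 17.7 km.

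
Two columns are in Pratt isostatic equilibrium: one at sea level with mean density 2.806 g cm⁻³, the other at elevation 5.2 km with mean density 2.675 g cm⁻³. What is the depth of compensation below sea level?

ρ_ref D = ρ (D + h) → D (ρ_ref − ρ) = ρ h.
D = ρ h/(ρ_ref − ρ) = 2.675 × 5.2 km/(2.806 − 2.675) = 106 km.

106 km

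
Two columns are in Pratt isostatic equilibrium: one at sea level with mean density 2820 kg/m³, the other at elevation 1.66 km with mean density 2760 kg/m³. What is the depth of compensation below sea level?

ρ_ref D = ρ (D + h) → D (ρ_ref − ρ) = ρ h.
D = ρ h/(ρ_ref − ρ) = 2760 × 1.66 km/(2820 − 2760) = 76.4 km.

76.4 km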